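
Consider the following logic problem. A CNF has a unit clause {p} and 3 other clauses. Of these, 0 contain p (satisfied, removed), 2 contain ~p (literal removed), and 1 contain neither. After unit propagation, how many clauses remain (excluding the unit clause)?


Satisfied (removed): 0
Shortened (remain): 2
Unchanged (remain): 1
Remaining = 2 + 1 = 3

3


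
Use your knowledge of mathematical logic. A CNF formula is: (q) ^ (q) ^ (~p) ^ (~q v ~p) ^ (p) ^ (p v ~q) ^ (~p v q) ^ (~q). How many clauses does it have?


A CNF formula is a conjunction of clauses.
Clauses are separated by ^.
Counting the conjuncts: 8 clauses.

8


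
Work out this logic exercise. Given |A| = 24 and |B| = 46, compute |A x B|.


The Cartesian product A x B contains all ordered pairs (a, b).
|A x B| = |A| * |B| = 24 * 46 = 1104

1104


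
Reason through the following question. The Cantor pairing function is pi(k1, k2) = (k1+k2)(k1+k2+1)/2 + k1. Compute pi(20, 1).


k1 + k2 = 21
(k1+k2)(k1+k2+1)/2 = 21 * 22 / 2 = 231
pi = 231 + 20 = 251

251


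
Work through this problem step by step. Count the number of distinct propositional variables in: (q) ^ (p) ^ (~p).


Identify each variable that appears in the formula.
Variables found: p, q
Count = 2

2


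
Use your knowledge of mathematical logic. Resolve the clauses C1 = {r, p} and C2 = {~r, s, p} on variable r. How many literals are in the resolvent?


Remove r from C1 and ~r from C2.
C1 remainder: {p}
C2 remainder: {s, p}
Union (resolvent): {p, s}
Resolvent has 2 literal(s).

2


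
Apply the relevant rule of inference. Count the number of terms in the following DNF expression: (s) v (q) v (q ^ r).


A DNF formula is a disjunction of terms (conjunctions).
Terms are separated by v.
Counting the disjuncts: 3 terms.

3


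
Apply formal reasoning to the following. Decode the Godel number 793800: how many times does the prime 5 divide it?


Factorize 793800 by dividing by 5 repeatedly.
Division steps: 5 divides 793800 exactly 2 time(s).
Exponent of 5 = 2

2


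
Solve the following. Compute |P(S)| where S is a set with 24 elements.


The power set of a set with n elements has 2^n elements.
|P(S)| = 2^24 = 16777216

16777216


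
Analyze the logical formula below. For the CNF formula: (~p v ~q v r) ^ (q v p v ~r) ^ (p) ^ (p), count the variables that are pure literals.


Check each variable for pure literal status:
p: mixed (not pure)
q: mixed (not pure)
r: mixed (not pure)
Pure literal count = 0

0


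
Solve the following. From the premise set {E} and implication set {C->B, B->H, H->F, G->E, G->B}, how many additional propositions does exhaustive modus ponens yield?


Initial facts: {E}
Apply modus ponens to closure:
  (no implication fires)
Final known: {E}
New propositions: {(none)}
Count = 0

0


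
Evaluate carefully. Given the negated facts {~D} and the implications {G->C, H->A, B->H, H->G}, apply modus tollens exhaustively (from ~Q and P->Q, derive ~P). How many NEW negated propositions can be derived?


Initial negated facts: {~D}
Apply modus tollens to closure:
  (no implication fires)
Final negated: {~D}
New negations: {(none)}
Count = 0

0


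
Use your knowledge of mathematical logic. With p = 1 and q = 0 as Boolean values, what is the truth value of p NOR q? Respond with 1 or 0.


p = 1, q = 0
Operation: p NOR q
Evaluate: 1 NOR 0 = 0

0


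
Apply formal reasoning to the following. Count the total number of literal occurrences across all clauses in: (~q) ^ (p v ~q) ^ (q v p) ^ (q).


Counting literals in each clause:
Clause 1: 1 literal(s)
Clause 2: 2 literal(s)
Clause 3: 2 literal(s)
Clause 4: 1 literal(s)
Total = 6

6


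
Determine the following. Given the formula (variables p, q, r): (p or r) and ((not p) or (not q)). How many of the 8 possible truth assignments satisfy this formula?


Evaluate all 8 assignments for p, q, r:
p=0, q=0, r=0: 0
p=0, q=0, r=1: 1
p=0, q=1, r=0: 0
p=0, q=1, r=1: 1
p=1, q=0, r=0: 1
p=1, q=0, r=1: 1
p=1, q=1, r=0: 0
p=1, q=1, r=1: 0
Satisfying count = 4

4


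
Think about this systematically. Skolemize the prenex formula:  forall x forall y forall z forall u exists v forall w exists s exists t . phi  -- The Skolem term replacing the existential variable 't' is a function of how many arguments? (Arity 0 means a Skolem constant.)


Quantifier prefix: forall x forall y forall z forall u exists v forall w exists s exists t
't' is existentially quantified at position 8.
Universal variables preceding it: x, y, z, u, w
Skolem function arity = 5

5


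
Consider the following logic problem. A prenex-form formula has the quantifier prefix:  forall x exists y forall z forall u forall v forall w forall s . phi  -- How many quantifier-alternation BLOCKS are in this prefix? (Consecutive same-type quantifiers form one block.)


Quantifier-type sequence: A E A A A A A  (A=forall, E=exists)
Group into maximal same-type runs:
  Ax1 | Ex1 | Ax5
Number of blocks = 3

3


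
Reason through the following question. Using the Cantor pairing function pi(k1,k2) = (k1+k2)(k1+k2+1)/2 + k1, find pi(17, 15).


k1 + k2 = 32
(k1+k2)(k1+k2+1)/2 = 32 * 33 / 2 = 528
pi = 528 + 17 = 545

545


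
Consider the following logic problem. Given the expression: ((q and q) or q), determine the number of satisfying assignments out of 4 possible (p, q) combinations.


Check all 4 assignments:
p=0, q=0: 0
p=0, q=1: 1
p=1, q=0: 0
p=1, q=1: 1
Count of True = 2

2


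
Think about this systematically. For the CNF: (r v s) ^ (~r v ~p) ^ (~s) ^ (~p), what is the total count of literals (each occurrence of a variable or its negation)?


Counting literals in each clause:
Clause 1: 2 literal(s)
Clause 2: 2 literal(s)
Clause 3: 1 literal(s)
Clause 4: 1 literal(s)
Total = 6

6


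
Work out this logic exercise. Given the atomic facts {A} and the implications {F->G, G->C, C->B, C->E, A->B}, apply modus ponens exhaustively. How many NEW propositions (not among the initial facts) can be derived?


Initial facts: {A}
Apply modus ponens to closure:
  A and A->B  =>  B
Final known: {A, B}
New propositions: {B}
Count = 1

1


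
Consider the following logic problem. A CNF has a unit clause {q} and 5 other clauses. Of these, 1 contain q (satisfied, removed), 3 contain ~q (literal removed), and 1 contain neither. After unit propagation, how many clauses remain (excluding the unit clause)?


Satisfied (removed): 1
Shortened (remain): 3
Unchanged (remain): 1
Remaining = 3 + 1 = 4

4


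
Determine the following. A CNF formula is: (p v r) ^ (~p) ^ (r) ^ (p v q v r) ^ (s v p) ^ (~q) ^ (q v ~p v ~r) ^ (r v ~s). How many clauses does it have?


A CNF formula is a conjunction of clauses.
Clauses are separated by ^.
Counting the conjuncts: 8 clauses.

8


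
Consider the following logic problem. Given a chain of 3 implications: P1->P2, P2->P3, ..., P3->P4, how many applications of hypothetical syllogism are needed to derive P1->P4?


With 3 implications in a chain connecting 4 propositions:
P1->P2, P2->P3, ..., P3->P4
Steps needed = (number of implications) - 1 = 3 - 1 = 2

2


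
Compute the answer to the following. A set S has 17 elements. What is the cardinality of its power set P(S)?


The power set of a set with n elements has 2^n elements.
|P(S)| = 2^17 = 131072

131072


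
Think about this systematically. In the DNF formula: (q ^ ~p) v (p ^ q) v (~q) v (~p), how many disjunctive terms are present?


A DNF formula is a disjunction of terms (conjunctions).
Terms are separated by v.
Counting the disjuncts: 4 terms.

4


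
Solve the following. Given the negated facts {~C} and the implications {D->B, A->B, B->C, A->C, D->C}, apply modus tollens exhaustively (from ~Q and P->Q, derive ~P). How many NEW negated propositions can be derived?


Initial negated facts: {~C}
Apply modus tollens to closure:
  ~C and B->C  =>  ~B
  ~C and A->C  =>  ~A
  ~C and D->C  =>  ~D
Final negated: {~A, ~B, ~C, ~D}
New negations: {~A, ~B, ~D}
Count = 3

3


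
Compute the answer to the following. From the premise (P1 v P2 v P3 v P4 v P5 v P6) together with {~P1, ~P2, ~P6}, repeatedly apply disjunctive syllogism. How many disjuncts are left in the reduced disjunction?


Original disjuncts (6): P1, P2, P3, P4, P5, P6
Negated (eliminate): ~P1, ~P2, ~P6
Remaining disjuncts: P3, P4, P5
Count = 6 - 3 = 3

3


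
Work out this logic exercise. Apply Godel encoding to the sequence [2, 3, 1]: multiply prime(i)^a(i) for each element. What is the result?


Encode each element as an exponent of the corresponding prime:
  2^2 = 4
  3^3 = 27
  5^1 = 5
Product = 4 * 27 * 5 = 540

540


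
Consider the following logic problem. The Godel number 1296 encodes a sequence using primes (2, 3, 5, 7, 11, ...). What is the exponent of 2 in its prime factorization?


Factorize 1296 by dividing by 2 repeatedly.
Division steps: 2 divides 1296 exactly 4 time(s).
Exponent of 2 = 4

4


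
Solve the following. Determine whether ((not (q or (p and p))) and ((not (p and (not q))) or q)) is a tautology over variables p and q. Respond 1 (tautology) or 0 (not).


Check all 4 assignments:
p=0, q=0: 1
p=0, q=1: 0
p=1, q=0: 0
p=1, q=1: 0
Satisfying count = 1/4.
Tautology iff count = 4: no.

0


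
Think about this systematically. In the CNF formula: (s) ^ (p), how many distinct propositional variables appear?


Identify each variable that appears in the formula.
Variables found: p, s
Count = 2

2


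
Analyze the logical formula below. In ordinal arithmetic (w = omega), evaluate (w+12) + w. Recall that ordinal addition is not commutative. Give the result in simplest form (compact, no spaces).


Compute (w+12) + w.
Ordinal + is associative but NOT commutative; for finite n>0, n + w = w but w + n stays w+n.
(w+12) + w = w + (12+w) = w + w = w*2 (the finite tail 12 is absorbed by the right w).
Result = w*2

w*2


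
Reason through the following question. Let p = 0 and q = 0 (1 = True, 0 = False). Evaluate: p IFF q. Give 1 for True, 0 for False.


p = 0, q = 0
Operation: p IFF q
Evaluate: 0 IFF 0 = 1

1


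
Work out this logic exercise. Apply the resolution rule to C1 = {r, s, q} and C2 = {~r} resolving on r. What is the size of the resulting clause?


Remove r from C1 and ~r from C2.
C1 remainder: {s, q}
C2 remainder: {}
Union (resolvent): {q, s}
Resolvent has 2 literal(s).

2


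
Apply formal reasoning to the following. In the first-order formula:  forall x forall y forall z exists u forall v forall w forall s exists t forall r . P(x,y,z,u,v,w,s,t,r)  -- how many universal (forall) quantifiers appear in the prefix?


Quantifier prefix: forall x forall y forall z exists u forall v forall w forall s exists t forall r
Mark each quantifier type:
  U U U E U U U E U
Universal count = 7, Existential count = 2
Asked for universal (forall) quantifiers: 7

7


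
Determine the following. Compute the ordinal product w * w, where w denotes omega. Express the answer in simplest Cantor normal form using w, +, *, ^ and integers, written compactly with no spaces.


Compute w * w.
Ordinal * is associative and left-distributive over +, but NOT commutative; for finite n>1, n*w = w but w*n stays w*n.
w * w = w^2 by definition.
Result = w^2

w^2


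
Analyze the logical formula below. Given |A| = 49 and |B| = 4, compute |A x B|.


The Cartesian product A x B contains all ordered pairs (a, b).
|A x B| = |A| * |B| = 49 * 4 = 196

196


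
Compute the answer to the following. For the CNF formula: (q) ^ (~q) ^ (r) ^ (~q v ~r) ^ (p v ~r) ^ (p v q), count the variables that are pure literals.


Check each variable for pure literal status:
p: pure positive
q: mixed (not pure)
r: mixed (not pure)
Pure literal count = 1

1


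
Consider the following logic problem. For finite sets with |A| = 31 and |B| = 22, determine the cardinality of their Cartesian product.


The Cartesian product A x B contains all ordered pairs (a, b).
|A x B| = |A| * |B| = 31 * 22 = 682

682


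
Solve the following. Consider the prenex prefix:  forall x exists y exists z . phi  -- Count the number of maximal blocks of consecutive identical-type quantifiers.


Quantifier-type sequence: A E E  (A=forall, E=exists)
Group into maximal same-type runs:
  Ax1 | Ex2
Number of blocks = 2

2


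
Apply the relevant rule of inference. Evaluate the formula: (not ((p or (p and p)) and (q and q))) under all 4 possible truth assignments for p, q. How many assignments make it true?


Check all 4 assignments:
p=0, q=0: 1
p=0, q=1: 1
p=1, q=0: 1
p=1, q=1: 0
Count of True = 3

3


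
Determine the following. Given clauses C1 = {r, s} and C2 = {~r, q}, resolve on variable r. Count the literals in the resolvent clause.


Remove r from C1 and ~r from C2.
C1 remainder: {s}
C2 remainder: {q}
Union (resolvent): {q, s}
Resolvent has 2 literal(s).

2


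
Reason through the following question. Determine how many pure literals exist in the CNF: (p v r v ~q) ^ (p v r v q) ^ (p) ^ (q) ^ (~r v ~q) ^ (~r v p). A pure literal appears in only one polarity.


Check each variable for pure literal status:
p: pure positive
q: mixed (not pure)
r: mixed (not pure)
Pure literal count = 1

1


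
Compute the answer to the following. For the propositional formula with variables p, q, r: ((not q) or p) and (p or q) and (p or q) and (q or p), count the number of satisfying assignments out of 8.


Evaluate all 8 assignments for p, q, r:
p=0, q=0, r=0: 0
p=0, q=0, r=1: 0
p=0, q=1, r=0: 0
p=0, q=1, r=1: 0
p=1, q=0, r=0: 1
p=1, q=0, r=1: 1
p=1, q=1, r=0: 1
p=1, q=1, r=1: 1
Satisfying count = 4

4


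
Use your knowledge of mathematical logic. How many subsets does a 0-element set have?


The power set of a set with n elements has 2^n elements.
|P(S)| = 2^0 = 1

1


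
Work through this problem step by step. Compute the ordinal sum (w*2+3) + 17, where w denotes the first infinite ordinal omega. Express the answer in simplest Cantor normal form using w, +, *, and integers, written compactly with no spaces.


Compute (w*2+3) + 17.
Ordinal + is associative but NOT commutative; for finite n>0, n + w = w but w + n stays w+n.
By associativity: (w*2+3) + 17 = w*2 + (3+17) = w*2+20.
Result = w*2+20

w*2+20


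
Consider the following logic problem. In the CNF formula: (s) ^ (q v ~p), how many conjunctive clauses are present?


A CNF formula is a conjunction of clauses.
Clauses are separated by ^.
Counting the conjuncts: 2 clauses.

2


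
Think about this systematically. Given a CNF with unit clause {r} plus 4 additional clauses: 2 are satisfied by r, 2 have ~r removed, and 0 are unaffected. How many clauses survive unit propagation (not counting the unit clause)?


Satisfied (removed): 2
Shortened (remain): 2
Unchanged (remain): 0
Remaining = 2 + 0 = 2

2


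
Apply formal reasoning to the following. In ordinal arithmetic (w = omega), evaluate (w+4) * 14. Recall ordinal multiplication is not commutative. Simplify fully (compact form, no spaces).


Compute (w+4) * 14.
Ordinal * is associative and left-distributive over +, but NOT commutative; for finite n>1, n*w = w but w*n stays w*n.
(w+4) * 14 = (w+4) repeated 14 times. Each intermediate +4 is absorbed by the following w; only the last survives: w*14+4.
Result = w*14+4

w*14+4


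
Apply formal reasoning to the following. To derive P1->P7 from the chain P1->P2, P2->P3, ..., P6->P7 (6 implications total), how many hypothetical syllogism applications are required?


With 6 implications in a chain connecting 7 propositions:
P1->P2, P2->P3, ..., P6->P7
Steps needed = (number of implications) - 1 = 6 - 1 = 5

5


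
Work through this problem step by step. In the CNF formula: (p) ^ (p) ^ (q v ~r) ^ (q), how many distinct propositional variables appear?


Identify each variable that appears in the formula.
Variables found: p, q, r
Count = 3

3


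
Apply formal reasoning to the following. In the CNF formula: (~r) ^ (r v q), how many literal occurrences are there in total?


Counting literals in each clause:
Clause 1: 1 literal(s)
Clause 2: 2 literal(s)
Total = 3

3


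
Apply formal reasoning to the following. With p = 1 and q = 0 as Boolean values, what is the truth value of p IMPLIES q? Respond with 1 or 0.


p = 1, q = 0
Operation: p IMPLIES q
Evaluate: 1 IMPLIES 0 = 0

0


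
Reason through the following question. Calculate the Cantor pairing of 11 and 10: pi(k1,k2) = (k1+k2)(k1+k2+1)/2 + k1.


k1 + k2 = 21
(k1+k2)(k1+k2+1)/2 = 21 * 22 / 2 = 231
pi = 231 + 11 = 242

242


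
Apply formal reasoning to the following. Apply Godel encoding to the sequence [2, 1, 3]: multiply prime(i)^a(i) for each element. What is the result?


Encode each element as an exponent of the corresponding prime:
  2^2 = 4
  3^1 = 3
  5^3 = 125
Product = 4 * 3 * 125 = 1500

1500


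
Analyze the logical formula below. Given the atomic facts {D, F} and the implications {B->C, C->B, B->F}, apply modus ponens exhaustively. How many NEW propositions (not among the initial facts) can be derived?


Initial facts: {D, F}
Apply modus ponens to closure:
  (no implication fires)
Final known: {D, F}
New propositions: {(none)}
Count = 0

0


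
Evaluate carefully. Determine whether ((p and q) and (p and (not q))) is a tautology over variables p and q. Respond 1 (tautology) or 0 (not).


Check all 4 assignments:
p=0, q=0: 0
p=0, q=1: 0
p=1, q=0: 0
p=1, q=1: 0
Satisfying count = 0/4.
Tautology iff count = 4: no.

0


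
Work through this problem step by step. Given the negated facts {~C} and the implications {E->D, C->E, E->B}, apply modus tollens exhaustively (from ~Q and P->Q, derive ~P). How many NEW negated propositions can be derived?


Initial negated facts: {~C}
Apply modus tollens to closure:
  (no implication fires)
Final negated: {~C}
New negations: {(none)}
Count = 0

0


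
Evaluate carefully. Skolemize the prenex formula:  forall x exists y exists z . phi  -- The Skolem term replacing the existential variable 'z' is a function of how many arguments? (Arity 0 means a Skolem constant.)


Quantifier prefix: forall x exists y exists z
'z' is existentially quantified at position 3.
Universal variables preceding it: x
Skolem function arity = 1

1


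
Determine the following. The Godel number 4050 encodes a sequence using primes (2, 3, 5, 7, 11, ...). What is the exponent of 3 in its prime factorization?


Factorize 4050 by dividing by 3 repeatedly.
Division steps: 3 divides 4050 exactly 4 time(s).
Exponent of 3 = 4

4


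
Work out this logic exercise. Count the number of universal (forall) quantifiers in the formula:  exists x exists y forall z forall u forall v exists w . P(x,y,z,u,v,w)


Quantifier prefix: exists x exists y forall z forall u forall v exists w
Mark each quantifier type:
  E E U U U E
Universal count = 3, Existential count = 3
Asked for universal (forall) quantifiers: 3

3


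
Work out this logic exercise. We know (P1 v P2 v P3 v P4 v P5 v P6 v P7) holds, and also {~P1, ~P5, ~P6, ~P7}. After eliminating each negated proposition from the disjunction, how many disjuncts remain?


Original disjuncts (7): P1, P2, P3, P4, P5, P6, P7
Negated (eliminate): ~P1, ~P5, ~P6, ~P7
Remaining disjuncts: P2, P3, P4
Count = 7 - 4 = 3

3


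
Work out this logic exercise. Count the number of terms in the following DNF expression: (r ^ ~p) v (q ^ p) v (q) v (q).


A DNF formula is a disjunction of terms (conjunctions).
Terms are separated by v.
Counting the disjuncts: 4 terms.

4


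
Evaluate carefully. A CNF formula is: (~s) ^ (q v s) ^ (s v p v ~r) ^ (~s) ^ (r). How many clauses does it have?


A CNF formula is a conjunction of clauses.
Clauses are separated by ^.
Counting the conjuncts: 5 clauses.

5


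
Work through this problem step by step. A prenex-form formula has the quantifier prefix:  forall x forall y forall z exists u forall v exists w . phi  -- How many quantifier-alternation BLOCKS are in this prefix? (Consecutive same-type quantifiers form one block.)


Quantifier-type sequence: A A A E A E  (A=forall, E=exists)
Group into maximal same-type runs:
  Ax3 | Ex1 | Ax1 | Ex1
Number of blocks = 4

4


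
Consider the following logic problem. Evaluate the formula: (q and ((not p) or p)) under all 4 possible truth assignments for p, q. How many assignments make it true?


Check all 4 assignments:
p=0, q=0: 0
p=0, q=1: 1
p=1, q=0: 0
p=1, q=1: 1
Count of True = 2

2


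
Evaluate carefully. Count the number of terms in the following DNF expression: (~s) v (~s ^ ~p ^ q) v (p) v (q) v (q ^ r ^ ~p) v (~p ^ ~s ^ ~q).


A DNF formula is a disjunction of terms (conjunctions).
Terms are separated by v.
Counting the disjuncts: 6 terms.

6


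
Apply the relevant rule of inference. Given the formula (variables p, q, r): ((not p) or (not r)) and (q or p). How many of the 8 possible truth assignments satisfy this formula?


Evaluate all 8 assignments for p, q, r:
p=0, q=0, r=0: 0
p=0, q=0, r=1: 0
p=0, q=1, r=0: 1
p=0, q=1, r=1: 1
p=1, q=0, r=0: 1
p=1, q=0, r=1: 0
p=1, q=1, r=0: 1
p=1, q=1, r=1: 0
Satisfying count = 4

4


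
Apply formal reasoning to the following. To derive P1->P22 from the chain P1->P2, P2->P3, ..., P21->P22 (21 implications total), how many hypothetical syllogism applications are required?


With 21 implications in a chain connecting 22 propositions:
P1->P2, P2->P3, ..., P21->P22
Steps needed = (number of implications) - 1 = 21 - 1 = 20

20


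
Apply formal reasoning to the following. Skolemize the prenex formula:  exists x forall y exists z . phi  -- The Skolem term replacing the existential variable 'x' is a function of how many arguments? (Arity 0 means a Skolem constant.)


Quantifier prefix: exists x forall y exists z
'x' is existentially quantified at position 1.
No universal quantifiers precede it.
Skolem function arity = 0 (a Skolem constant)

0


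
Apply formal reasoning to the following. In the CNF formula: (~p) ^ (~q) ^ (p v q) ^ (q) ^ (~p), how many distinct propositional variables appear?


Identify each variable that appears in the formula.
Variables found: p, q
Count = 2

2


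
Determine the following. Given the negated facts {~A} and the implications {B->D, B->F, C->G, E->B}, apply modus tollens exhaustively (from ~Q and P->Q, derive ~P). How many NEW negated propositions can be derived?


Initial negated facts: {~A}
Apply modus tollens to closure:
  (no implication fires)
Final negated: {~A}
New negations: {(none)}
Count = 0

0


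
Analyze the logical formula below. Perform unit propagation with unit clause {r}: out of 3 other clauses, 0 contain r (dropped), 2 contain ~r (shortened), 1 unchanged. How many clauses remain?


Satisfied (removed): 0
Shortened (remain): 2
Unchanged (remain): 1
Remaining = 2 + 1 = 3

3


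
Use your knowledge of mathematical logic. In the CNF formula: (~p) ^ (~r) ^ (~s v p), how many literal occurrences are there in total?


Counting literals in each clause:
Clause 1: 1 literal(s)
Clause 2: 1 literal(s)
Clause 3: 2 literal(s)
Total = 4

4


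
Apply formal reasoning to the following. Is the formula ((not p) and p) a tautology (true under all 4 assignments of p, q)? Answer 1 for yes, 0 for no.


Check all 4 assignments:
p=0, q=0: 0
p=0, q=1: 0
p=1, q=0: 0
p=1, q=1: 0
Satisfying count = 0/4.
Tautology iff count = 4: no.

0


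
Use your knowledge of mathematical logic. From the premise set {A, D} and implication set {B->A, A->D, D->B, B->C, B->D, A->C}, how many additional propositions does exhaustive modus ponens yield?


Initial facts: {A, D}
Apply modus ponens to closure:
  D and D->B  =>  B
  B and B->C  =>  C
Final known: {A, B, C, D}
New propositions: {B, C}
Count = 2

2


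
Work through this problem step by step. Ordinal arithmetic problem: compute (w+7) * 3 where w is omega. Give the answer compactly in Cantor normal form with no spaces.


Compute (w+7) * 3.
Ordinal * is associative and left-distributive over +, but NOT commutative; for finite n>1, n*w = w but w*n stays w*n.
(w+7) * 3 = (w+7) repeated 3 times. Each intermediate +7 is absorbed by the following w; only the last survives: w*3+7.
Result = w*3+7

w*3+7


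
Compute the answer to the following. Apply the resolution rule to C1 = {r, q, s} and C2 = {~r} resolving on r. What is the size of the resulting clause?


Remove r from C1 and ~r from C2.
C1 remainder: {q, s}
C2 remainder: {}
Union (resolvent): {q, s}
Resolvent has 2 literal(s).

2


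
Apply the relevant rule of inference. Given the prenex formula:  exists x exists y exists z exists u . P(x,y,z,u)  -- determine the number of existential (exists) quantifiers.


Quantifier prefix: exists x exists y exists z exists u
Mark each quantifier type:
  E E E E
Universal count = 0, Existential count = 4
Asked for existential (exists) quantifiers: 4

4


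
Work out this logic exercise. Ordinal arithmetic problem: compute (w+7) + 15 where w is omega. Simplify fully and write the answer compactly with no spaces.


Compute (w+7) + 15.
Ordinal + is associative but NOT commutative; for finite n>0, n + w = w but w + n stays w+n.
By associativity: (w+7) + 15 = w + (7+15) = w+22.
Result = w+22

w+22


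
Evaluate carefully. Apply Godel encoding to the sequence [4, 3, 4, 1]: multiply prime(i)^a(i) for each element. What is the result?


Encode each element as an exponent of the corresponding prime:
  2^4 = 16
  3^3 = 27
  5^4 = 625
  7^1 = 7
Product = 16 * 27 * 625 * 7 = 1890000

1890000


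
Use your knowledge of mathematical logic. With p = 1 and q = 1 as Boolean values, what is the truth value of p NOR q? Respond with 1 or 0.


p = 1, q = 1
Operation: p NOR q
Evaluate: 1 NOR 1 = 0

0


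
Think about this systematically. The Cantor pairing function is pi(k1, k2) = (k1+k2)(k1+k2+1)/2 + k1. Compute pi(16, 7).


k1 + k2 = 23
(k1+k2)(k1+k2+1)/2 = 23 * 24 / 2 = 276
pi = 276 + 16 = 292

292


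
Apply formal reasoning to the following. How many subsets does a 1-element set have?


The power set of a set with n elements has 2^n elements.
|P(S)| = 2^1 = 2

2


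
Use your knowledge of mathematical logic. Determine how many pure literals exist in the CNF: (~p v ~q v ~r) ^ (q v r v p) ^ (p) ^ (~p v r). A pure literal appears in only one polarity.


Check each variable for pure literal status:
p: mixed (not pure)
q: mixed (not pure)
r: mixed (not pure)
Pure literal count = 0

0


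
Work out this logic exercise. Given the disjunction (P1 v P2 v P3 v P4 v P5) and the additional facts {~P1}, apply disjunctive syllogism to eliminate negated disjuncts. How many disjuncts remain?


Original disjuncts (5): P1, P2, P3, P4, P5
Negated (eliminate): ~P1
Remaining disjuncts: P2, P3, P4, P5
Count = 5 - 1 = 4

4


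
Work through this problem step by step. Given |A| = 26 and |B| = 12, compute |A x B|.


The Cartesian product A x B contains all ordered pairs (a, b).
|A x B| = |A| * |B| = 26 * 12 = 312

312


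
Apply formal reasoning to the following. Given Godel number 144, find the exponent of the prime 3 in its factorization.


Factorize 144 by dividing by 3 repeatedly.
Division steps: 3 divides 144 exactly 2 time(s).
Exponent of 3 = 2

2


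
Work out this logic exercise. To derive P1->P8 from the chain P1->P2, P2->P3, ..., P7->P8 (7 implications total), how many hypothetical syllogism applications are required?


With 7 implications in a chain connecting 8 propositions:
P1->P2, P2->P3, ..., P7->P8
Steps needed = (number of implications) - 1 = 7 - 1 = 6

6


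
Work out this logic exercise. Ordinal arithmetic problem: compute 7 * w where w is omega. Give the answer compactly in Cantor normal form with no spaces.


Compute 7 * w.
Ordinal * is associative and left-distributive over +, but NOT commutative; for finite n>1, n*w = w but w*n stays w*n.
For finite n>0, n * w = sup{n*k : k<w} = w. So 7 * w = w.
Result = w

w


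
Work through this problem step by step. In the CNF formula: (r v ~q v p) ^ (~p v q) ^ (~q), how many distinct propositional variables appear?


Identify each variable that appears in the formula.
Variables found: p, q, r
Count = 3

3


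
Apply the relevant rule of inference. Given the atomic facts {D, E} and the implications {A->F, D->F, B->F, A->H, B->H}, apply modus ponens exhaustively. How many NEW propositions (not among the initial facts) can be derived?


Initial facts: {D, E}
Apply modus ponens to closure:
  D and D->F  =>  F
Final known: {D, E, F}
New propositions: {F}
Count = 1

1


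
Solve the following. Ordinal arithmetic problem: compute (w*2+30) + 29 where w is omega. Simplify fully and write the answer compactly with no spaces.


Compute (w*2+30) + 29.
Ordinal + is associative but NOT commutative; for finite n>0, n + w = w but w + n stays w+n.
By associativity: (w*2+30) + 29 = w*2 + (30+29) = w*2+59.
Result = w*2+59

w*2+59


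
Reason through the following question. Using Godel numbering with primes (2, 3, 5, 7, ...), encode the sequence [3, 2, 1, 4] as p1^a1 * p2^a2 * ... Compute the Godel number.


Encode each element as an exponent of the corresponding prime:
  2^3 = 8
  3^2 = 9
  5^1 = 5
  7^4 = 2401
Product = 8 * 9 * 5 * 2401 = 864360

864360


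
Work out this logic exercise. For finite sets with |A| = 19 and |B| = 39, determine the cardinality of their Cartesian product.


The Cartesian product A x B contains all ordered pairs (a, b).
|A x B| = |A| * |B| = 19 * 39 = 741

741


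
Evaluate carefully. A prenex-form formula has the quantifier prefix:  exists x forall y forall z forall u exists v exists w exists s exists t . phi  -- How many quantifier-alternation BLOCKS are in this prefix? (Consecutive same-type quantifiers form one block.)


Quantifier-type sequence: E A A A E E E E  (A=forall, E=exists)
Group into maximal same-type runs:
  Ex1 | Ax3 | Ex4
Number of blocks = 3

3


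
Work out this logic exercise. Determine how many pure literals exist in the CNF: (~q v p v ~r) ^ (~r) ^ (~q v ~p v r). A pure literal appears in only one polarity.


Check each variable for pure literal status:
p: mixed (not pure)
q: pure negative
r: mixed (not pure)
Pure literal count = 1

1


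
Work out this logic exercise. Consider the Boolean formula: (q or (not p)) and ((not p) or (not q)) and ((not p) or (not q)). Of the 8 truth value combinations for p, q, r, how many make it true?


Evaluate all 8 assignments for p, q, r:
p=0, q=0, r=0: 1
p=0, q=0, r=1: 1
p=0, q=1, r=0: 1
p=0, q=1, r=1: 1
p=1, q=0, r=0: 0
p=1, q=0, r=1: 0
p=1, q=1, r=0: 0
p=1, q=1, r=1: 0
Satisfying count = 4

4


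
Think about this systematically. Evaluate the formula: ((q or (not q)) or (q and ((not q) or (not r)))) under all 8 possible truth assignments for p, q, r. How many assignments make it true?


Check all 8 assignments:
p=0, q=0, r=0: 1
p=0, q=0, r=1: 1
p=0, q=1, r=0: 1
p=0, q=1, r=1: 1
p=1, q=0, r=0: 1
p=1, q=0, r=1: 1
p=1, q=1, r=0: 1
p=1, q=1, r=1: 1
Count of True = 8

8


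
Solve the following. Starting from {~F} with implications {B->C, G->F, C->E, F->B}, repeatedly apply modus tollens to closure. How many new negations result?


Initial negated facts: {~F}
Apply modus tollens to closure:
  ~F and G->F  =>  ~G
Final negated: {~F, ~G}
New negations: {~G}
Count = 1

1


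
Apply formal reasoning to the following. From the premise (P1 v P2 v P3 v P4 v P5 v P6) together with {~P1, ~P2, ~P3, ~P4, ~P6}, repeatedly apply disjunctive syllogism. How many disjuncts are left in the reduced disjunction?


Original disjuncts (6): P1, P2, P3, P4, P5, P6
Negated (eliminate): ~P1, ~P2, ~P3, ~P4, ~P6
Remaining disjuncts: P5
Count = 6 - 5 = 1

1


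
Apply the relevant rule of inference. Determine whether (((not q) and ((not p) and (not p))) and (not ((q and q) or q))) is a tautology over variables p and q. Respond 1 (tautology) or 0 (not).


Check all 4 assignments:
p=0, q=0: 1
p=0, q=1: 0
p=1, q=0: 0
p=1, q=1: 0
Satisfying count = 1/4.
Tautology iff count = 4: no.

0


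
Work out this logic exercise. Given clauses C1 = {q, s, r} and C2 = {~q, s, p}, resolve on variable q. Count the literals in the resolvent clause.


Remove q from C1 and ~q from C2.
C1 remainder: {s, r}
C2 remainder: {s, p}
Union (resolvent): {p, r, s}
Resolvent has 3 literal(s).

3


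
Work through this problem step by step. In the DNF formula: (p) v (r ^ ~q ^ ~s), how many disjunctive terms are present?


A DNF formula is a disjunction of terms (conjunctions).
Terms are separated by v.
Counting the disjuncts: 2 terms.

2


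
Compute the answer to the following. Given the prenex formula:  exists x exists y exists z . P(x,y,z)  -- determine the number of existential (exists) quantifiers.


Quantifier prefix: exists x exists y exists z
Mark each quantifier type:
  E E E
Universal count = 0, Existential count = 3
Asked for existential (exists) quantifiers: 3

3


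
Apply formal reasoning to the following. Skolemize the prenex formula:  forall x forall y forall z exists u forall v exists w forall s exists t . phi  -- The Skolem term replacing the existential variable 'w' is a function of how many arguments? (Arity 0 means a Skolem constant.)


Quantifier prefix: forall x forall y forall z exists u forall v exists w forall s exists t
'w' is existentially quantified at position 6.
Universal variables preceding it: x, y, z, v
Skolem function arity = 4

4


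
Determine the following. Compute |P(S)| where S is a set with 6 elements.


The power set of a set with n elements has 2^n elements.
|P(S)| = 2^6 = 64

64


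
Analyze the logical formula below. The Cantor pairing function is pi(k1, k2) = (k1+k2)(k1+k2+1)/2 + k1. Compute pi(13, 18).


k1 + k2 = 31
(k1+k2)(k1+k2+1)/2 = 31 * 32 / 2 = 496
pi = 496 + 13 = 509

509


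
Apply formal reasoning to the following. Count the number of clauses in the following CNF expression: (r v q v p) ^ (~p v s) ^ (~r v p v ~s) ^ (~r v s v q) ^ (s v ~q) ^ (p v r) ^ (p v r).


A CNF formula is a conjunction of clauses.
Clauses are separated by ^.
Counting the conjuncts: 7 clauses.

7


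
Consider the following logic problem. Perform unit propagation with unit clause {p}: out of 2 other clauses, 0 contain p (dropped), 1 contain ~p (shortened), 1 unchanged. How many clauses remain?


Satisfied (removed): 0
Shortened (remain): 1
Unchanged (remain): 1
Remaining = 1 + 1 = 2

2


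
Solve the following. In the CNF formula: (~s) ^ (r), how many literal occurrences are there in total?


Counting literals in each clause:
Clause 1: 1 literal(s)
Clause 2: 1 literal(s)
Total = 2

2


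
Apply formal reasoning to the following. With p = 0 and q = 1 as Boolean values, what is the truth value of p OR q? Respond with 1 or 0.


p = 0, q = 1
Operation: p OR q
Evaluate: 0 OR 1 = 1

1


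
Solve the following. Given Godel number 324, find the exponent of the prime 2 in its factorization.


Factorize 324 by dividing by 2 repeatedly.
Division steps: 2 divides 324 exactly 2 time(s).
Exponent of 2 = 2

2


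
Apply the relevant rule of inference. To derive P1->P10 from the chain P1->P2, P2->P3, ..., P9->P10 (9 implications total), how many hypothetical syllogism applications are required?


With 9 implications in a chain connecting 10 propositions:
P1->P2, P2->P3, ..., P9->P10
Steps needed = (number of implications) - 1 = 9 - 1 = 8

8


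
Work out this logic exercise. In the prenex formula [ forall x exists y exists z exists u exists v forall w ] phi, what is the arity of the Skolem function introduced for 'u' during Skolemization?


Quantifier prefix: forall x exists y exists z exists u exists v forall w
'u' is existentially quantified at position 4.
Universal variables preceding it: x
Skolem function arity = 1

1


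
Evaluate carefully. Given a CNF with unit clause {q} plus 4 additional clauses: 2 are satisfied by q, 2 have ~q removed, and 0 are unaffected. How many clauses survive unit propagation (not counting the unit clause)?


Satisfied (removed): 2
Shortened (remain): 2
Unchanged (remain): 0
Remaining = 2 + 0 = 2

2


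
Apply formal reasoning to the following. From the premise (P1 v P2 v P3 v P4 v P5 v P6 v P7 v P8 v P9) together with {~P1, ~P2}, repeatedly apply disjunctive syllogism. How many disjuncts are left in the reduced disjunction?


Original disjuncts (9): P1, P2, P3, P4, P5, P6, P7, P8, P9
Negated (eliminate): ~P1, ~P2
Remaining disjuncts: P3, P4, P5, P6, P7, P8, P9
Count = 9 - 2 = 7

7


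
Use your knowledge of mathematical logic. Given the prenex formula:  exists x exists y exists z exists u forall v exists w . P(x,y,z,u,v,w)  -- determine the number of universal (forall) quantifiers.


Quantifier prefix: exists x exists y exists z exists u forall v exists w
Mark each quantifier type:
  E E E E U E
Universal count = 1, Existential count = 5
Asked for universal (forall) quantifiers: 1

1


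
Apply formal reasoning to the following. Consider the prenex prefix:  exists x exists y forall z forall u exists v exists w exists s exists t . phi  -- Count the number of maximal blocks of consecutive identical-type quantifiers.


Quantifier-type sequence: E E A A E E E E  (A=forall, E=exists)
Group into maximal same-type runs:
  Ex2 | Ax2 | Ex4
Number of blocks = 3

3


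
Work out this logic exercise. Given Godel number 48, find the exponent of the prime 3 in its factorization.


Factorize 48 by dividing by 3 repeatedly.
Division steps: 3 divides 48 exactly 1 time(s).
Exponent of 3 = 1

1


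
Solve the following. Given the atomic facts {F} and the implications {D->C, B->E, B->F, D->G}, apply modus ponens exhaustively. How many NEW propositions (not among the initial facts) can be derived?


Initial facts: {F}
Apply modus ponens to closure:
  (no implication fires)
Final known: {F}
New propositions: {(none)}
Count = 0

0


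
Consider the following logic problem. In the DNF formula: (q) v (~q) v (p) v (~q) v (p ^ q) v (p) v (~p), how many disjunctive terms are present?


A DNF formula is a disjunction of terms (conjunctions).
Terms are separated by v.
Counting the disjuncts: 7 terms.

7


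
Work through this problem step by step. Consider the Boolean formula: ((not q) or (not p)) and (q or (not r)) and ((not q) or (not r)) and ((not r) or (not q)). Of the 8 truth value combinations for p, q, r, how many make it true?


Evaluate all 8 assignments for p, q, r:
p=0, q=0, r=0: 1
p=0, q=0, r=1: 0
p=0, q=1, r=0: 1
p=0, q=1, r=1: 0
p=1, q=0, r=0: 1
p=1, q=0, r=1: 0
p=1, q=1, r=0: 0
p=1, q=1, r=1: 0
Satisfying count = 3

3


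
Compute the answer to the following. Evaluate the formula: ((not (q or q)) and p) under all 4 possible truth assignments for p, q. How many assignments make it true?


Check all 4 assignments:
p=0, q=0: 0
p=0, q=1: 0
p=1, q=0: 1
p=1, q=1: 0
Count of True = 1

1


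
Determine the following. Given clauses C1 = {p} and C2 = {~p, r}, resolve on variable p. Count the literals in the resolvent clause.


Remove p from C1 and ~p from C2.
C1 remainder: {}
C2 remainder: {r}
Union (resolvent): {r}
Resolvent has 1 literal(s).

1


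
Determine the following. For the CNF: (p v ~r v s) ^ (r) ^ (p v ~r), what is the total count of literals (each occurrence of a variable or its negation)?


Counting literals in each clause:
Clause 1: 3 literal(s)
Clause 2: 1 literal(s)
Clause 3: 2 literal(s)
Total = 6

6


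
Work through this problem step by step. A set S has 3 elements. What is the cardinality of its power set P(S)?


The power set of a set with n elements has 2^n elements.
|P(S)| = 2^3 = 8

8


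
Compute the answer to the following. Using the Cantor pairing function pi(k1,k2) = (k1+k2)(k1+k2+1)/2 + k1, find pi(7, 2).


k1 + k2 = 9
(k1+k2)(k1+k2+1)/2 = 9 * 10 / 2 = 45
pi = 45 + 7 = 52

52


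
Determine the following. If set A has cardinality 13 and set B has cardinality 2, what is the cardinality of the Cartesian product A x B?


The Cartesian product A x B contains all ordered pairs (a, b).
|A x B| = |A| * |B| = 13 * 2 = 26

26
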